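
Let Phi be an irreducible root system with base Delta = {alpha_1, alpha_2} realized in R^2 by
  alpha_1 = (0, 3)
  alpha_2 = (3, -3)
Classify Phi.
Compute the Cartan integers a_ij = 2(alpha_i, alpha_j)/(alpha_j, alpha_j); the resulting 2x2 Cartan matrix is
[[2, -1], [-2, 2]].
The roots have two lengths (squared-length ratio 2:1); the short ones are alpha_{1}. The associated Dynkin diagram is a chain of 2 nodes with a double edge at one end; the terminal node there is the unique short simple root (B_2), so the type is B_2 (the algebra so(5)).

type B_2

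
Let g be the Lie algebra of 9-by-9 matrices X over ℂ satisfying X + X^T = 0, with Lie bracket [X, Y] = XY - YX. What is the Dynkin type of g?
type B_4

This is so(9) with 9 odd, which has dimension 9(9-1)/2 = 36 and rank (9-1)/2 = 4. In the classification of classical Lie algebras, the orthogonal algebra so(2n+1) in an odd number of variables has type B_n; here n = 4, so the Dynkin diagram is a chain of 4 nodes with a double edge at one end; the terminal node there is the unique short simple root (B_4). Hence the type is B_4.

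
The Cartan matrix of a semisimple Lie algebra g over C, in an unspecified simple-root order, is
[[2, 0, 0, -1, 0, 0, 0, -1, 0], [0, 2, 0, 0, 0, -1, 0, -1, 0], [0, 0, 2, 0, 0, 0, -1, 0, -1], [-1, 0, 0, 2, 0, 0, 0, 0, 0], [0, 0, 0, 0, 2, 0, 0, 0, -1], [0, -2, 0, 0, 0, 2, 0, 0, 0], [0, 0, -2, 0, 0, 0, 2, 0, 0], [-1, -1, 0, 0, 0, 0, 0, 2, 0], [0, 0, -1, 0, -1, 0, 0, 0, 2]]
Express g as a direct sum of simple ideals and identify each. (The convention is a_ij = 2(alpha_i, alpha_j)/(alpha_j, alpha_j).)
type C_4 ⊕ type C_5

The diagram associated to this matrix has two connected components: the simple roots {alpha_3, alpha_5, alpha_7, alpha_9} form a chain of 4 nodes with a double edge at one end; the terminal node there is the unique long simple root (C_4), and {alpha_1, alpha_2, alpha_4, alpha_6, alpha_8} form a chain of 5 nodes with a double edge at one end; the terminal node there is the unique long simple root (C_5). A semisimple Lie algebra decomposes uniquely as the direct sum of simple ideals, one per connected component of its Dynkin diagram, so g ≅ C_4 ⊕ C_5 (dimension 36 + 55 = 91).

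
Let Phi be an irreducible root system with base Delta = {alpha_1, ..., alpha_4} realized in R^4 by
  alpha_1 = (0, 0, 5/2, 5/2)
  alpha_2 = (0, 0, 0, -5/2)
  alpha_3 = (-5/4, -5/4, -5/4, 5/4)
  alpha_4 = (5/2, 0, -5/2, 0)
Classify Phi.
type F_4

Compute the Cartan integers a_ij = 2(alpha_i, alpha_j)/(alpha_j, alpha_j); the resulting 4x4 Cartan matrix is
[[2, -2, 0, -1], [-1, 2, -1, 0], [0, -1, 2, 0], [-1, 0, 0, 2]].
The roots have two lengths (squared-length ratio 2:1); the short ones are alpha_{2,3}. The associated Dynkin diagram is a chain of 4 nodes with a double edge between the middle two (F_4), so the type is F_4.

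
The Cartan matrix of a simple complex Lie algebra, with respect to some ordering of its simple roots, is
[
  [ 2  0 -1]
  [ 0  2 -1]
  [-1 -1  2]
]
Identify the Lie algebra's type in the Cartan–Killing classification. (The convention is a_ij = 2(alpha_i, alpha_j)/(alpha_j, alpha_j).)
The matrix has rank 3 with 2's on the diagonal. Reading the off-diagonal entries as Dynkin edges (a single edge where a_ij = a_ji = -1; a double or triple edge where a_ij * a_ji = 2 or 3), the diagram is a chain of 3 nodes with single edges (A_3). One simple-root ordering that puts it in standard form is (alpha_1, alpha_3, alpha_2). So the algebra is type A_3, i.e. sl(4).

type A_3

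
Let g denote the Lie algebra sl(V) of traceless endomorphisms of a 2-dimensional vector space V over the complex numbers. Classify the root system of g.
A_1

This is sl(2), which has dimension 2^2 - 1 = 3 and rank 2 - 1 = 1 (a Cartan subalgebra is the diagonal traceless matrices). In the classification of classical Lie algebras, the special linear algebra sl(n+1) has type A_n; here n = 1, so the Dynkin diagram is a chain of 1 nodes with single edges (A_1). Hence the type is A_1.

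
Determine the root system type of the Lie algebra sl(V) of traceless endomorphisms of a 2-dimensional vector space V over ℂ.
A_1 (sl(2))

This is sl(2), which has dimension 2^2 - 1 = 3 and rank 2 - 1 = 1 (a Cartan subalgebra is the diagonal traceless matrices). In the classification of classical Lie algebras, the special linear algebra sl(n+1) has type A_n; here n = 1, so the Dynkin diagram is a chain of 1 nodes with single edges (A_1). Hence the type is A_1.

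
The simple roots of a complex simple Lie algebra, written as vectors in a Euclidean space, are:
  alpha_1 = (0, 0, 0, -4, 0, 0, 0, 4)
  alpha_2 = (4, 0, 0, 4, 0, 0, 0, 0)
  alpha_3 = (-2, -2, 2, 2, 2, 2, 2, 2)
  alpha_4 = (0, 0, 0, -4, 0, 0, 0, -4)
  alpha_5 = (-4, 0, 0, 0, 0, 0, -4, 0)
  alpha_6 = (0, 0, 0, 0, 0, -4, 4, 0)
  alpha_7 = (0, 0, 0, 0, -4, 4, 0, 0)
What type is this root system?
Compute the Cartan integers a_ij = 2(alpha_i, alpha_j)/(alpha_j, alpha_j); the resulting 7x7 Cartan matrix is
[[2, -1, 0, 0, 0, 0, 0], [-1, 2, 0, -1, -1, 0, 0], [0, 0, 2, -1, 0, 0, 0], [0, -1, -1, 2, 0, 0, 0], [0, -1, 0, 0, 2, -1, 0], [0, 0, 0, 0, -1, 2, -1], [0, 0, 0, 0, 0, -1, 2]].
All simple roots have the same length, so the diagram is simply laced. The associated Dynkin diagram is a chain of 6 nodes with one extra node attached to the third node from one end (E_7), so the type is E_7.

E_7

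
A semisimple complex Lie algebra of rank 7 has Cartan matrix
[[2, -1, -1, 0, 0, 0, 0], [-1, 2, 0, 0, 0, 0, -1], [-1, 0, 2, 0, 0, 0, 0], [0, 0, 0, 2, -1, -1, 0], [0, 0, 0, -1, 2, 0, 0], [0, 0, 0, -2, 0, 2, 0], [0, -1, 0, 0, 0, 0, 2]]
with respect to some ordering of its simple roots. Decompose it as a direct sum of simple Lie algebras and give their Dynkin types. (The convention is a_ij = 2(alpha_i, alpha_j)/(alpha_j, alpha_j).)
A4 + C3

The diagram associated to this matrix has two connected components: the simple roots {alpha_1, alpha_2, alpha_3, alpha_7} form a chain of 4 nodes with single edges (A_4), and {alpha_4, alpha_5, alpha_6} form a chain of 3 nodes with a double edge at one end; the terminal node there is the unique long simple root (C_3). A semisimple Lie algebra decomposes uniquely as the direct sum of simple ideals, one per connected component of its Dynkin diagram, so g ≅ A_4 ⊕ C_3 (dimension 24 + 21 = 45).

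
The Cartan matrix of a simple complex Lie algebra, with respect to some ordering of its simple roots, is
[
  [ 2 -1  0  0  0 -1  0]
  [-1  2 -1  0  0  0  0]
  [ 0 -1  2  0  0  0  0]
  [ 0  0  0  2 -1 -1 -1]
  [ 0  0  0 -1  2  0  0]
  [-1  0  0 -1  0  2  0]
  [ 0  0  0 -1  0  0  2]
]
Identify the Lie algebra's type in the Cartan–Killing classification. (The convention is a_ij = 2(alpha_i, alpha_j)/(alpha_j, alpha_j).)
The matrix has rank 7 with 2's on the diagonal. Reading the off-diagonal entries as Dynkin edges (a single edge where a_ij = a_ji = -1; a double or triple edge where a_ij * a_ji = 2 or 3), the diagram is a chain of 5 nodes with a fork of two nodes at one end (D_7). One simple-root ordering that puts it in standard form is (alpha_3, alpha_2, alpha_1, alpha_6, alpha_4, alpha_5, alpha_7). So the algebra is type D_7, i.e. so(14).

D_7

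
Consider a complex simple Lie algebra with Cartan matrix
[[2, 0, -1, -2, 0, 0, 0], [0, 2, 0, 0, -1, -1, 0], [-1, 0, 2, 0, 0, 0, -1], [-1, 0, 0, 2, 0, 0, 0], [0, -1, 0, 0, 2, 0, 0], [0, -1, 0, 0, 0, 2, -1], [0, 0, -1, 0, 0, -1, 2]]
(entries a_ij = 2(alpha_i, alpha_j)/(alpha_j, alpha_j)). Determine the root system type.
The matrix has rank 7 with 2's on the diagonal. Reading the off-diagonal entries as Dynkin edges (a single edge where a_ij = a_ji = -1; a double or triple edge where a_ij * a_ji = 2 or 3), the diagram is a chain of 7 nodes with a double edge at one end; the terminal node there is the unique short simple root (B_7). One simple-root ordering that puts it in standard form is (alpha_5, alpha_2, alpha_6, alpha_7, alpha_3, alpha_1, alpha_4). So the algebra is type B_7, i.e. so(15).

B7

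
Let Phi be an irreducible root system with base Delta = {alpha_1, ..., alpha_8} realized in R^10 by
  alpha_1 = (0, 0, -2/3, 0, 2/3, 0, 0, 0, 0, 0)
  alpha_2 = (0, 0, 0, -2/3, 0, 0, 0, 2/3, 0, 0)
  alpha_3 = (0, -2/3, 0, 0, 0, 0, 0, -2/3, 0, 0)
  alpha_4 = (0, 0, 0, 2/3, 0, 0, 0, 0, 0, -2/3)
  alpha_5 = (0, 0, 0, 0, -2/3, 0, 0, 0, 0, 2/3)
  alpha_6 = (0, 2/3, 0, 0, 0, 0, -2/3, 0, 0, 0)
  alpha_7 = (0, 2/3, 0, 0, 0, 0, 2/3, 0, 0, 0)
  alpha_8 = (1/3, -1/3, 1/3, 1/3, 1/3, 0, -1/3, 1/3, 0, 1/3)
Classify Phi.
Compute the Cartan integers a_ij = 2(alpha_i, alpha_j)/(alpha_j, alpha_j); the resulting 8x8 Cartan matrix is
[[2, 0, 0, 0, -1, 0, 0, 0], [0, 2, -1, -1, 0, 0, 0, 0], [0, -1, 2, 0, 0, -1, -1, 0], [0, -1, 0, 2, -1, 0, 0, 0], [-1, 0, 0, -1, 2, 0, 0, 0], [0, 0, -1, 0, 0, 2, 0, 0], [0, 0, -1, 0, 0, 0, 2, -1], [0, 0, 0, 0, 0, 0, -1, 2]].
All simple roots have the same length, so the diagram is simply laced. The associated Dynkin diagram is a chain of 7 nodes with one extra node attached to the third node from one end (E_8), so the type is E_8.

type E_8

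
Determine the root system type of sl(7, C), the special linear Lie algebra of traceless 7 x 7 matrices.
This is sl(7), which has dimension 7^2 - 1 = 48 and rank 7 - 1 = 6 (a Cartan subalgebra is the diagonal traceless matrices). In the classification of classical Lie algebras, the special linear algebra sl(n+1) has type A_n; here n = 6, so the Dynkin diagram is a chain of 6 nodes with single edges (A_6). Hence the type is A_6.

type A_6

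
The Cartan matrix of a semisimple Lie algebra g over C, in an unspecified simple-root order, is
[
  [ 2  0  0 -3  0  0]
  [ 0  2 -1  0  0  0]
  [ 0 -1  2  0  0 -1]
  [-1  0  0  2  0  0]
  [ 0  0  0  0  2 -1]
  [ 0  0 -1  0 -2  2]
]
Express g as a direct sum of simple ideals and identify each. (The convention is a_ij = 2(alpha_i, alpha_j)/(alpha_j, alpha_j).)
The diagram associated to this matrix has two connected components: the simple roots {alpha_2, alpha_3, alpha_5, alpha_6} form a chain of 4 nodes with a double edge at one end; the terminal node there is the unique short simple root (B_4), and {alpha_1, alpha_4} form two nodes joined by a triple edge (G_2). A semisimple Lie algebra decomposes uniquely as the direct sum of simple ideals, one per connected component of its Dynkin diagram, so g ≅ B_4 ⊕ G_2 (dimension 36 + 14 = 50).

B4 ⊕ G2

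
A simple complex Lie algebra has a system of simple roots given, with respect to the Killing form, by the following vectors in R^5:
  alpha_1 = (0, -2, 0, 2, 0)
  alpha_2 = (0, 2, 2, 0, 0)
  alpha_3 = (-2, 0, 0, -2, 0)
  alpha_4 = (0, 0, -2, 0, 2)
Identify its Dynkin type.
Compute the Cartan integers a_ij = 2(alpha_i, alpha_j)/(alpha_j, alpha_j); the resulting 4x4 Cartan matrix is
[[2, -1, -1, 0], [-1, 2, 0, -1], [-1, 0, 2, 0], [0, -1, 0, 2]].
All simple roots have the same length, so the diagram is simply laced. The associated Dynkin diagram is a chain of 4 nodes with single edges (A_4), so the type is A_4 (the algebra sl(5)).

A_4 (sl(5))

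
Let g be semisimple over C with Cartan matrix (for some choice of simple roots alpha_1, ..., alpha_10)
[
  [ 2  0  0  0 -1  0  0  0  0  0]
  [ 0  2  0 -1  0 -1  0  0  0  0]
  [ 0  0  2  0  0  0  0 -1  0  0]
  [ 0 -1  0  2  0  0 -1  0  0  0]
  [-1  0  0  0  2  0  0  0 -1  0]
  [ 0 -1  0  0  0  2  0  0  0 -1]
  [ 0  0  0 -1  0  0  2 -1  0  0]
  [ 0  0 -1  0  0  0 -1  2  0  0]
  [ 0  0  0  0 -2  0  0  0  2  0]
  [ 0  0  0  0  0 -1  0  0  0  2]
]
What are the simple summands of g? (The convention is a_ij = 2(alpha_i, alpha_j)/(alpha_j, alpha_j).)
The diagram associated to this matrix has two connected components: the simple roots {alpha_2, alpha_3, alpha_4, alpha_6, alpha_7, alpha_8, alpha_10} form a chain of 7 nodes with single edges (A_7), and {alpha_1, alpha_5, alpha_9} form a chain of 3 nodes with a double edge at one end; the terminal node there is the unique long simple root (C_3). A semisimple Lie algebra decomposes uniquely as the direct sum of simple ideals, one per connected component of its Dynkin diagram, so g ≅ A_7 ⊕ C_3 (dimension 63 + 21 = 84).

A7 + C3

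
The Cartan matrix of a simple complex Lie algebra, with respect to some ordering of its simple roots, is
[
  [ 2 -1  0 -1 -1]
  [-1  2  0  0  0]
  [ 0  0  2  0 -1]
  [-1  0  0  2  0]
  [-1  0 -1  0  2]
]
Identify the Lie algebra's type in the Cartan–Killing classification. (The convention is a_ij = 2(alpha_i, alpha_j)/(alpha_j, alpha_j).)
D_5

The matrix has rank 5 with 2's on the diagonal. Reading the off-diagonal entries as Dynkin edges (a single edge where a_ij = a_ji = -1; a double or triple edge where a_ij * a_ji = 2 or 3), the diagram is a chain of 3 nodes with a fork of two nodes at one end (D_5). One simple-root ordering that puts it in standard form is (alpha_3, alpha_5, alpha_1, alpha_2, alpha_4). So the algebra is type D_5, i.e. so(10).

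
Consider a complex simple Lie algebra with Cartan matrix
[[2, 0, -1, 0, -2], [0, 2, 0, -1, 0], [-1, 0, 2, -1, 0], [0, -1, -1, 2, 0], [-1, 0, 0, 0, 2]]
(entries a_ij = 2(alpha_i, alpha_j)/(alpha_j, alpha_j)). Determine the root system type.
B_5

The matrix has rank 5 with 2's on the diagonal. Reading the off-diagonal entries as Dynkin edges (a single edge where a_ij = a_ji = -1; a double or triple edge where a_ij * a_ji = 2 or 3), the diagram is a chain of 5 nodes with a double edge at one end; the terminal node there is the unique short simple root (B_5). One simple-root ordering that puts it in standard form is (alpha_2, alpha_4, alpha_3, alpha_1, alpha_5). So the algebra is type B_5, i.e. so(11).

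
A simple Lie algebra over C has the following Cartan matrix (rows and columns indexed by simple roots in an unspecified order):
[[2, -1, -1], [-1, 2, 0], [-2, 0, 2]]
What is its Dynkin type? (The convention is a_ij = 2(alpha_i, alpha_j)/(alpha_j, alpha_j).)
The matrix has rank 3 with 2's on the diagonal. Reading the off-diagonal entries as Dynkin edges (a single edge where a_ij = a_ji = -1; a double or triple edge where a_ij * a_ji = 2 or 3), the diagram is a chain of 3 nodes with a double edge at one end; the terminal node there is the unique long simple root (C_3). One simple-root ordering that puts it in standard form is (alpha_2, alpha_1, alpha_3). So the algebra is type C_3, i.e. sp(6).

C_3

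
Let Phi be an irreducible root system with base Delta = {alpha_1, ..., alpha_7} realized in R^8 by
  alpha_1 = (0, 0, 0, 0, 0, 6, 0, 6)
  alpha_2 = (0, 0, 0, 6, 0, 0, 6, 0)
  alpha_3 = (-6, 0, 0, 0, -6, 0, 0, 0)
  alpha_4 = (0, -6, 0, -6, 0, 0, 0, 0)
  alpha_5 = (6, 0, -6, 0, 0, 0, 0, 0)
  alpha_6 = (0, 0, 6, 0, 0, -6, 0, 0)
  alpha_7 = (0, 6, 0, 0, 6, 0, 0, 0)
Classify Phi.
type A_7

Compute the Cartan integers a_ij = 2(alpha_i, alpha_j)/(alpha_j, alpha_j); the resulting 7x7 Cartan matrix is
[[2, 0, 0, 0, 0, -1, 0], [0, 2, 0, -1, 0, 0, 0], [0, 0, 2, 0, -1, 0, -1], [0, -1, 0, 2, 0, 0, -1], [0, 0, -1, 0, 2, -1, 0], [-1, 0, 0, 0, -1, 2, 0], [0, 0, -1, -1, 0, 0, 2]].
All simple roots have the same length, so the diagram is simply laced. The associated Dynkin diagram is a chain of 7 nodes with single edges (A_7), so the type is A_7 (the algebra sl(8)).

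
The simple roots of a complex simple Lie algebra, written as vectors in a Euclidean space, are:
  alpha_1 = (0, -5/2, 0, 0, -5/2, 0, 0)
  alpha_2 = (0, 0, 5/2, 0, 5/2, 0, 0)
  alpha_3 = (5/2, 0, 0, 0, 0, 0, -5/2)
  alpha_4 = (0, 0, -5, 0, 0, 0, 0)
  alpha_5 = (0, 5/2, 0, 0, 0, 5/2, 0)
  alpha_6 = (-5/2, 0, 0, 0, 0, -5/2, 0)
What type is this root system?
C6

Compute the Cartan integers a_ij = 2(alpha_i, alpha_j)/(alpha_j, alpha_j); the resulting 6x6 Cartan matrix is
[[2, -1, 0, 0, -1, 0], [-1, 2, 0, -1, 0, 0], [0, 0, 2, 0, 0, -1], [0, -2, 0, 2, 0, 0], [-1, 0, 0, 0, 2, -1], [0, 0, -1, 0, -1, 2]].
The roots have two lengths (squared-length ratio 2:1); the short ones are alpha_{1,2,3,5,6}. The associated Dynkin diagram is a chain of 6 nodes with a double edge at one end; the terminal node there is the unique long simple root (C_6), so the type is C_6 (the algebra sp(12)).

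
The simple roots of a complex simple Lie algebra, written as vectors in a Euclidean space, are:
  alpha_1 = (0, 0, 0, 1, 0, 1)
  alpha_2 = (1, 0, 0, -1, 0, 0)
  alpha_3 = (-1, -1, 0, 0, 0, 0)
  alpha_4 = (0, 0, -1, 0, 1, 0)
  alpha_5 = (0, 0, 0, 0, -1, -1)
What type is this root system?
Compute the Cartan integers a_ij = 2(alpha_i, alpha_j)/(alpha_j, alpha_j); the resulting 5x5 Cartan matrix is
[[2, -1, 0, 0, -1], [-1, 2, -1, 0, 0], [0, -1, 2, 0, 0], [0, 0, 0, 2, -1], [-1, 0, 0, -1, 2]].
All simple roots have the same length, so the diagram is simply laced. The associated Dynkin diagram is a chain of 5 nodes with single edges (A_5), so the type is A_5 (the algebra sl(6)).

A_5 (sl(6))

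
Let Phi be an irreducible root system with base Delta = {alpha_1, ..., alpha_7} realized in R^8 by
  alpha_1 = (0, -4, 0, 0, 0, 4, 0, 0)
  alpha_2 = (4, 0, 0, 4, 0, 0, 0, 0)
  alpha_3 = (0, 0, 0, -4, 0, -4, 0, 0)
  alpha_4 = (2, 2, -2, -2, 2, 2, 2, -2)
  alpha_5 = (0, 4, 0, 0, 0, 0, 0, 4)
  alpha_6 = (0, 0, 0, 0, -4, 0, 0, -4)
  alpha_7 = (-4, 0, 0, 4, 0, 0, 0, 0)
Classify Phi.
type E_7

Compute the Cartan integers a_ij = 2(alpha_i, alpha_j)/(alpha_j, alpha_j); the resulting 7x7 Cartan matrix is
[[2, 0, -1, 0, -1, 0, 0], [0, 2, -1, 0, 0, 0, 0], [-1, -1, 2, 0, 0, 0, -1], [0, 0, 0, 2, 0, 0, -1], [-1, 0, 0, 0, 2, -1, 0], [0, 0, 0, 0, -1, 2, 0], [0, 0, -1, -1, 0, 0, 2]].
All simple roots have the same length, so the diagram is simply laced. The associated Dynkin diagram is a chain of 6 nodes with one extra node attached to the third node from one end (E_7), so the type is E_7.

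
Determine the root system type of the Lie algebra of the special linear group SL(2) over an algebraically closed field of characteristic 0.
This is sl(2), which has dimension 2^2 - 1 = 3 and rank 2 - 1 = 1 (a Cartan subalgebra is the diagonal traceless matrices). In the classification of classical Lie algebras, the special linear algebra sl(n+1) has type A_n; here n = 1, so the Dynkin diagram is a chain of 1 nodes with single edges (A_1). Hence the type is A_1.

A_1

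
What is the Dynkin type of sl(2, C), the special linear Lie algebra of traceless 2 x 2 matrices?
This is sl(2), which has dimension 2^2 - 1 = 3 and rank 2 - 1 = 1 (a Cartan subalgebra is the diagonal traceless matrices). In the classification of classical Lie algebras, the special linear algebra sl(n+1) has type A_n; here n = 1, so the Dynkin diagram is a chain of 1 nodes with single edges (A_1). Hence the type is A_1.

A_1 (sl(2))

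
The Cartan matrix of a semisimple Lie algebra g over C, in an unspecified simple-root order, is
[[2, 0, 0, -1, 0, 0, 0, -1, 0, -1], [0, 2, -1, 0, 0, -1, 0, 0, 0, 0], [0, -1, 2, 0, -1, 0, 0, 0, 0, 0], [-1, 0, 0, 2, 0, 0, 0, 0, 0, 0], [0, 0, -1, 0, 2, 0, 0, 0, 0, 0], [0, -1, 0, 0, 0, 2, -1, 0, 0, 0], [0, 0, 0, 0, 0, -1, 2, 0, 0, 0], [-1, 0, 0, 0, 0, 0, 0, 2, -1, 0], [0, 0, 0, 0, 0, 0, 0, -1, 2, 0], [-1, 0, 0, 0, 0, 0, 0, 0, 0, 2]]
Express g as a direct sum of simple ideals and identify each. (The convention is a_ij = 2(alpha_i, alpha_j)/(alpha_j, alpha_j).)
The diagram associated to this matrix has two connected components: the simple roots {alpha_2, alpha_3, alpha_5, alpha_6, alpha_7} form a chain of 5 nodes with single edges (A_5), and {alpha_1, alpha_4, alpha_8, alpha_9, alpha_10} form a chain of 3 nodes with a fork of two nodes at one end (D_5). A semisimple Lie algebra decomposes uniquely as the direct sum of simple ideals, one per connected component of its Dynkin diagram, so g ≅ A_5 ⊕ D_5 (dimension 35 + 45 = 80).

A_5 (sl(6)) + D_5 (so(10))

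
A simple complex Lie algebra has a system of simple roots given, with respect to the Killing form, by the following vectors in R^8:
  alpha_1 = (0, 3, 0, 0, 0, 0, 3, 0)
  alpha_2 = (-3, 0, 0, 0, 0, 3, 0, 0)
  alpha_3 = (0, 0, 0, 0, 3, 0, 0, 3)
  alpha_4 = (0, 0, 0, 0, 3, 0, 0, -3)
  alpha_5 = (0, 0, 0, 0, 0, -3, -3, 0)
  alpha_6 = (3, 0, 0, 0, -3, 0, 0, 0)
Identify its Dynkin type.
D6

Compute the Cartan integers a_ij = 2(alpha_i, alpha_j)/(alpha_j, alpha_j); the resulting 6x6 Cartan matrix is
[[2, 0, 0, 0, -1, 0], [0, 2, 0, 0, -1, -1], [0, 0, 2, 0, 0, -1], [0, 0, 0, 2, 0, -1], [-1, -1, 0, 0, 2, 0], [0, -1, -1, -1, 0, 2]].
All simple roots have the same length, so the diagram is simply laced. The associated Dynkin diagram is a chain of 4 nodes with a fork of two nodes at one end (D_6), so the type is D_6 (the algebra so(12)).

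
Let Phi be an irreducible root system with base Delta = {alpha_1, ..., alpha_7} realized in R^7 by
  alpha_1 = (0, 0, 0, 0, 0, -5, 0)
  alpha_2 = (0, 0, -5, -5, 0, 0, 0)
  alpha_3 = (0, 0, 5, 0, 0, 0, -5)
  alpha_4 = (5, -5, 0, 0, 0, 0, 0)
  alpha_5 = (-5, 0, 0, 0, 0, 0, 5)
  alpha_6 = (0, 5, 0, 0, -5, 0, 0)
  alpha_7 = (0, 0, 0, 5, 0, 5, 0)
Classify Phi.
Compute the Cartan integers a_ij = 2(alpha_i, alpha_j)/(alpha_j, alpha_j); the resulting 7x7 Cartan matrix is
[[2, 0, 0, 0, 0, 0, -1], [0, 2, -1, 0, 0, 0, -1], [0, -1, 2, 0, -1, 0, 0], [0, 0, 0, 2, -1, -1, 0], [0, 0, -1, -1, 2, 0, 0], [0, 0, 0, -1, 0, 2, 0], [-2, -1, 0, 0, 0, 0, 2]].
The roots have two lengths (squared-length ratio 2:1); the short ones are alpha_{1}. The associated Dynkin diagram is a chain of 7 nodes with a double edge at one end; the terminal node there is the unique short simple root (B_7), so the type is B_7 (the algebra so(15)).

B_7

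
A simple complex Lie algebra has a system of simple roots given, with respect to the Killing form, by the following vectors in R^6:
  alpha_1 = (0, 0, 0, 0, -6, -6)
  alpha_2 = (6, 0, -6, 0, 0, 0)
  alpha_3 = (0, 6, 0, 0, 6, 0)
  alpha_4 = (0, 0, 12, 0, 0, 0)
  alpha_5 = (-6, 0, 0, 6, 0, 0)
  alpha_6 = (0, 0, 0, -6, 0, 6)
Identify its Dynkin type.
Compute the Cartan integers a_ij = 2(alpha_i, alpha_j)/(alpha_j, alpha_j); the resulting 6x6 Cartan matrix is
[[2, 0, -1, 0, 0, -1], [0, 2, 0, -1, -1, 0], [-1, 0, 2, 0, 0, 0], [0, -2, 0, 2, 0, 0], [0, -1, 0, 0, 2, -1], [-1, 0, 0, 0, -1, 2]].
The roots have two lengths (squared-length ratio 2:1); the short ones are alpha_{1,2,3,5,6}. The associated Dynkin diagram is a chain of 6 nodes with a double edge at one end; the terminal node there is the unique long simple root (C_6), so the type is C_6 (the algebra sp(12)).

C6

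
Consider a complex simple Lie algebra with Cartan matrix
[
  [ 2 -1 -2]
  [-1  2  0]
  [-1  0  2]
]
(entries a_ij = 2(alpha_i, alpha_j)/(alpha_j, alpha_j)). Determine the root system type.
B3

The matrix has rank 3 with 2's on the diagonal. Reading the off-diagonal entries as Dynkin edges (a single edge where a_ij = a_ji = -1; a double or triple edge where a_ij * a_ji = 2 or 3), the diagram is a chain of 3 nodes with a double edge at one end; the terminal node there is the unique short simple root (B_3). One simple-root ordering that puts it in standard form is (alpha_2, alpha_1, alpha_3). So the algebra is type B_3, i.e. so(7).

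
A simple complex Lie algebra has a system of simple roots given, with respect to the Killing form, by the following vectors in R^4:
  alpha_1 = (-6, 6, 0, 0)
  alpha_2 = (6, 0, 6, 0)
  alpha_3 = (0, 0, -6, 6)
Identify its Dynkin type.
type A_3

Compute the Cartan integers a_ij = 2(alpha_i, alpha_j)/(alpha_j, alpha_j); the resulting 3x3 Cartan matrix is
[[2, -1, 0], [-1, 2, -1], [0, -1, 2]].
All simple roots have the same length, so the diagram is simply laced. The associated Dynkin diagram is a chain of 3 nodes with single edges (A_3), so the type is A_3 (the algebra sl(4)).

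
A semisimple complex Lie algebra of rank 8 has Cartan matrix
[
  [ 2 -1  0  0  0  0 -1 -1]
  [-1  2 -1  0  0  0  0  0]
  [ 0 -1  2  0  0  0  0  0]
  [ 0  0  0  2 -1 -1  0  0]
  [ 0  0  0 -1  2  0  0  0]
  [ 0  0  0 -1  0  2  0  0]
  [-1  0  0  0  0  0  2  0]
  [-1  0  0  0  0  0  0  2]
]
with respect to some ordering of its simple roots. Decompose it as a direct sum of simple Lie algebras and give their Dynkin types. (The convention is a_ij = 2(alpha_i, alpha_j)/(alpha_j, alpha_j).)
The diagram associated to this matrix has two connected components: the simple roots {alpha_4, alpha_5, alpha_6} form a chain of 3 nodes with single edges (A_3), and {alpha_1, alpha_2, alpha_3, alpha_7, alpha_8} form a chain of 3 nodes with a fork of two nodes at one end (D_5). A semisimple Lie algebra decomposes uniquely as the direct sum of simple ideals, one per connected component of its Dynkin diagram, so g ≅ A_3 ⊕ D_5 (dimension 15 + 45 = 60).

A3 + D5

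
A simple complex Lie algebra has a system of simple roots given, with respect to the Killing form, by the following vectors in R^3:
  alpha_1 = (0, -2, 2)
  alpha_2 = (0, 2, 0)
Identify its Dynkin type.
Compute the Cartan integers a_ij = 2(alpha_i, alpha_j)/(alpha_j, alpha_j); the resulting 2x2 Cartan matrix is
[[2, -2], [-1, 2]].
The roots have two lengths (squared-length ratio 2:1); the short ones are alpha_{2}. The associated Dynkin diagram is a chain of 2 nodes with a double edge at one end; the terminal node there is the unique short simple root (B_2), so the type is B_2 (the algebra so(5)).

B_2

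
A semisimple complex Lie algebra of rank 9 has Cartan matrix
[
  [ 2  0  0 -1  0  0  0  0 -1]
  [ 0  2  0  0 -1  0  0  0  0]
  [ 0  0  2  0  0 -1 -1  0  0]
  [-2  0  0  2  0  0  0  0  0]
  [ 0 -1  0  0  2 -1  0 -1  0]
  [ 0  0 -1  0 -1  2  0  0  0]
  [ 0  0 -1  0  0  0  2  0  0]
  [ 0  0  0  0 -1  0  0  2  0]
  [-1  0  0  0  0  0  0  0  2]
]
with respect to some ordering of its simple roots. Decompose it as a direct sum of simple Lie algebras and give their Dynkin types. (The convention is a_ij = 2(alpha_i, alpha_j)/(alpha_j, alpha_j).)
C_3 ⊕ D_6

The diagram associated to this matrix has two connected components: the simple roots {alpha_1, alpha_4, alpha_9} form a chain of 3 nodes with a double edge at one end; the terminal node there is the unique long simple root (C_3), and {alpha_2, alpha_3, alpha_5, alpha_6, alpha_7, alpha_8} form a chain of 4 nodes with a fork of two nodes at one end (D_6). A semisimple Lie algebra decomposes uniquely as the direct sum of simple ideals, one per connected component of its Dynkin diagram, so g ≅ C_3 ⊕ D_6 (dimension 21 + 66 = 87).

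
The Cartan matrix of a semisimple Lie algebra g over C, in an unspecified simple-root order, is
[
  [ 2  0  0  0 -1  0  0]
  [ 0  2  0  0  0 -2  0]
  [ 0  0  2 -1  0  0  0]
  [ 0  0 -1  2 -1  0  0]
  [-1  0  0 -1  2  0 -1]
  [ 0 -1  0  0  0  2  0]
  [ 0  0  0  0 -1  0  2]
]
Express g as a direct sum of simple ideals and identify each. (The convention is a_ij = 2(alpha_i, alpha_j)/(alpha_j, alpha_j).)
The diagram associated to this matrix has two connected components: the simple roots {alpha_2, alpha_6} form a chain of 2 nodes with a double edge at one end; the terminal node there is the unique short simple root (B_2), and {alpha_1, alpha_3, alpha_4, alpha_5, alpha_7} form a chain of 3 nodes with a fork of two nodes at one end (D_5). A semisimple Lie algebra decomposes uniquely as the direct sum of simple ideals, one per connected component of its Dynkin diagram, so g ≅ B_2 ⊕ D_5 (dimension 10 + 45 = 55).

B_2 ⊕ D_5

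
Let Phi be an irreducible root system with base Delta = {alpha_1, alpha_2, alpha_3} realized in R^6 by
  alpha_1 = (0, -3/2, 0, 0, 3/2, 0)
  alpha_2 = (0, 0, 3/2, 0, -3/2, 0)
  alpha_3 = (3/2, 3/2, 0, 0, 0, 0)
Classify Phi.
Compute the Cartan integers a_ij = 2(alpha_i, alpha_j)/(alpha_j, alpha_j); the resulting 3x3 Cartan matrix is
[[2, -1, -1], [-1, 2, 0], [-1, 0, 2]].
All simple roots have the same length, so the diagram is simply laced. The associated Dynkin diagram is a chain of 3 nodes with single edges (A_3), so the type is A_3 (the algebra sl(4)).

A3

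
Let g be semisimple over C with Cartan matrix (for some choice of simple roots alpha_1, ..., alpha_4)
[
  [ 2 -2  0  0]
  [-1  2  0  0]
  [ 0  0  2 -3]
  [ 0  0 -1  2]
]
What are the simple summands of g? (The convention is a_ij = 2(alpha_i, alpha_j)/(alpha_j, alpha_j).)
B_2 (so(5)) ⊕ G_2

The diagram associated to this matrix has two connected components: the simple roots {alpha_1, alpha_2} form a chain of 2 nodes with a double edge at one end; the terminal node there is the unique short simple root (B_2), and {alpha_3, alpha_4} form two nodes joined by a triple edge (G_2). A semisimple Lie algebra decomposes uniquely as the direct sum of simple ideals, one per connected component of its Dynkin diagram, so g ≅ B_2 ⊕ G_2 (dimension 10 + 14 = 24).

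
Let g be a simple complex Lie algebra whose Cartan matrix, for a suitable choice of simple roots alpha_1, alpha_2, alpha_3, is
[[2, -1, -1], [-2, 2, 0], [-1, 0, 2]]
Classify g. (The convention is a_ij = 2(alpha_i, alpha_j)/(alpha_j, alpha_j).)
type C_3

The matrix has rank 3 with 2's on the diagonal. Reading the off-diagonal entries as Dynkin edges (a single edge where a_ij = a_ji = -1; a double or triple edge where a_ij * a_ji = 2 or 3), the diagram is a chain of 3 nodes with a double edge at one end; the terminal node there is the unique long simple root (C_3). One simple-root ordering that puts it in standard form is (alpha_3, alpha_1, alpha_2). So the algebra is type C_3, i.e. sp(6).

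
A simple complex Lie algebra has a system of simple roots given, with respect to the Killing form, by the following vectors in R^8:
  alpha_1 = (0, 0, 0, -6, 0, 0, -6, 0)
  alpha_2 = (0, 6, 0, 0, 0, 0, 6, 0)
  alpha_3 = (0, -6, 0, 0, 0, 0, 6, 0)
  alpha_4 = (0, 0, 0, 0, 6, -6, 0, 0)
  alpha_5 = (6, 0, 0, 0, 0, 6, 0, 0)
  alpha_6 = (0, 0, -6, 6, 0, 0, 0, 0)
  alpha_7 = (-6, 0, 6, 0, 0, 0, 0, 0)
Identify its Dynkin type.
Compute the Cartan integers a_ij = 2(alpha_i, alpha_j)/(alpha_j, alpha_j); the resulting 7x7 Cartan matrix is
[[2, -1, -1, 0, 0, -1, 0], [-1, 2, 0, 0, 0, 0, 0], [-1, 0, 2, 0, 0, 0, 0], [0, 0, 0, 2, -1, 0, 0], [0, 0, 0, -1, 2, 0, -1], [-1, 0, 0, 0, 0, 2, -1], [0, 0, 0, 0, -1, -1, 2]].
All simple roots have the same length, so the diagram is simply laced. The associated Dynkin diagram is a chain of 5 nodes with a fork of two nodes at one end (D_7), so the type is D_7 (the algebra so(14)).

D_7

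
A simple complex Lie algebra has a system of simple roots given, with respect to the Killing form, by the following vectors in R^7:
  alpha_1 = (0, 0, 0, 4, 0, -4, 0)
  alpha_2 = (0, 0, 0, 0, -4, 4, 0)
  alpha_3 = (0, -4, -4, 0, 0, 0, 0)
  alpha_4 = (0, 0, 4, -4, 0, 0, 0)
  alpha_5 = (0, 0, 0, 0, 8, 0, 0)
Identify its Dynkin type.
C_5

Compute the Cartan integers a_ij = 2(alpha_i, alpha_j)/(alpha_j, alpha_j); the resulting 5x5 Cartan matrix is
[[2, -1, 0, -1, 0], [-1, 2, 0, 0, -1], [0, 0, 2, -1, 0], [-1, 0, -1, 2, 0], [0, -2, 0, 0, 2]].
The roots have two lengths (squared-length ratio 2:1); the short ones are alpha_{1,2,3,4}. The associated Dynkin diagram is a chain of 5 nodes with a double edge at one end; the terminal node there is the unique long simple root (C_5), so the type is C_5 (the algebra sp(10)).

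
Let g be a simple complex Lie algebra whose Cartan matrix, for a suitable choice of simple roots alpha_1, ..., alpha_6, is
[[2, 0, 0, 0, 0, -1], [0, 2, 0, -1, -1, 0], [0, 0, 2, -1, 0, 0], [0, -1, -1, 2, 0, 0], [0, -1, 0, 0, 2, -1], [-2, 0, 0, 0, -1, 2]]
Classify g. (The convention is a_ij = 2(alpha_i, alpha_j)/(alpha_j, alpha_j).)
The matrix has rank 6 with 2's on the diagonal. Reading the off-diagonal entries as Dynkin edges (a single edge where a_ij = a_ji = -1; a double or triple edge where a_ij * a_ji = 2 or 3), the diagram is a chain of 6 nodes with a double edge at one end; the terminal node there is the unique short simple root (B_6). One simple-root ordering that puts it in standard form is (alpha_3, alpha_4, alpha_2, alpha_5, alpha_6, alpha_1). So the algebra is type B_6, i.e. so(13).

B_6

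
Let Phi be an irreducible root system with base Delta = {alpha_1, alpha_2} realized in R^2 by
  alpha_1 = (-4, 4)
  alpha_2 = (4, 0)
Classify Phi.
B_2 (so(5))

Compute the Cartan integers a_ij = 2(alpha_i, alpha_j)/(alpha_j, alpha_j); the resulting 2x2 Cartan matrix is
[[2, -2], [-1, 2]].
The roots have two lengths (squared-length ratio 2:1); the short ones are alpha_{2}. The associated Dynkin diagram is a chain of 2 nodes with a double edge at one end; the terminal node there is the unique short simple root (B_2), so the type is B_2 (the algebra so(5)).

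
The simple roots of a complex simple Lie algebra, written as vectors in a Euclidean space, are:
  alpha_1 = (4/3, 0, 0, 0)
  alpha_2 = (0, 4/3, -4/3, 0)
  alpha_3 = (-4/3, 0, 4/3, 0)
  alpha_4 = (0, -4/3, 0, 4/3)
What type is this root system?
B_4

Compute the Cartan integers a_ij = 2(alpha_i, alpha_j)/(alpha_j, alpha_j); the resulting 4x4 Cartan matrix is
[[2, 0, -1, 0], [0, 2, -1, -1], [-2, -1, 2, 0], [0, -1, 0, 2]].
The roots have two lengths (squared-length ratio 2:1); the short ones are alpha_{1}. The associated Dynkin diagram is a chain of 4 nodes with a double edge at one end; the terminal node there is the unique short simple root (B_4), so the type is B_4 (the algebra so(9)).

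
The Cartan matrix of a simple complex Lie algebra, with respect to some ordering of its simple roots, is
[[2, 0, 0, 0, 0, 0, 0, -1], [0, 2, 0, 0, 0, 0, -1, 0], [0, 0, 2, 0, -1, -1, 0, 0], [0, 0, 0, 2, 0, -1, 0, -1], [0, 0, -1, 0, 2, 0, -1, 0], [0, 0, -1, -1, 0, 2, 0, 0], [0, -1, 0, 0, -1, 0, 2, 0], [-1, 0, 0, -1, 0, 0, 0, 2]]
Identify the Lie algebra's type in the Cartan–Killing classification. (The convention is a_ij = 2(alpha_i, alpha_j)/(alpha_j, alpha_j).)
A_8

The matrix has rank 8 with 2's on the diagonal. Reading the off-diagonal entries as Dynkin edges (a single edge where a_ij = a_ji = -1; a double or triple edge where a_ij * a_ji = 2 or 3), the diagram is a chain of 8 nodes with single edges (A_8). One simple-root ordering that puts it in standard form is (alpha_2, alpha_7, alpha_5, alpha_3, alpha_6, alpha_4, alpha_8, alpha_1). So the algebra is type A_8, i.e. sl(9).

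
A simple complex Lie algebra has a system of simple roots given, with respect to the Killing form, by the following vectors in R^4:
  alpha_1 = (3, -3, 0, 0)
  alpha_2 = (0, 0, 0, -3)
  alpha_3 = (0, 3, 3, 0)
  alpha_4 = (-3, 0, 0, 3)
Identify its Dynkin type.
B_4 (so(9))

Compute the Cartan integers a_ij = 2(alpha_i, alpha_j)/(alpha_j, alpha_j); the resulting 4x4 Cartan matrix is
[[2, 0, -1, -1], [0, 2, 0, -1], [-1, 0, 2, 0], [-1, -2, 0, 2]].
The roots have two lengths (squared-length ratio 2:1); the short ones are alpha_{2}. The associated Dynkin diagram is a chain of 4 nodes with a double edge at one end; the terminal node there is the unique short simple root (B_4), so the type is B_4 (the algebra so(9)).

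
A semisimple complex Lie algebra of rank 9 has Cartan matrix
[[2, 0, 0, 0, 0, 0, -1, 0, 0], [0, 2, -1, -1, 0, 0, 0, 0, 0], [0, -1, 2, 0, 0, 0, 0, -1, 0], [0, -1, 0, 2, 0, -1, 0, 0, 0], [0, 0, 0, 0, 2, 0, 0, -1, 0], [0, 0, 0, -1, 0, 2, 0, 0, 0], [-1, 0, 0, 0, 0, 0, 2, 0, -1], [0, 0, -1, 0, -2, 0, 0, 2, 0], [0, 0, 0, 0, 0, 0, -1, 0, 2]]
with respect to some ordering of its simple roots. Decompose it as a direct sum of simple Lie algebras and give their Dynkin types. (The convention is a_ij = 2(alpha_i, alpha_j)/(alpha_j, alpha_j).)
The diagram associated to this matrix has two connected components: the simple roots {alpha_1, alpha_7, alpha_9} form a chain of 3 nodes with single edges (A_3), and {alpha_2, alpha_3, alpha_4, alpha_5, alpha_6, alpha_8} form a chain of 6 nodes with a double edge at one end; the terminal node there is the unique short simple root (B_6). A semisimple Lie algebra decomposes uniquely as the direct sum of simple ideals, one per connected component of its Dynkin diagram, so g ≅ A_3 ⊕ B_6 (dimension 15 + 78 = 93).

type A_3 ⊕ type B_6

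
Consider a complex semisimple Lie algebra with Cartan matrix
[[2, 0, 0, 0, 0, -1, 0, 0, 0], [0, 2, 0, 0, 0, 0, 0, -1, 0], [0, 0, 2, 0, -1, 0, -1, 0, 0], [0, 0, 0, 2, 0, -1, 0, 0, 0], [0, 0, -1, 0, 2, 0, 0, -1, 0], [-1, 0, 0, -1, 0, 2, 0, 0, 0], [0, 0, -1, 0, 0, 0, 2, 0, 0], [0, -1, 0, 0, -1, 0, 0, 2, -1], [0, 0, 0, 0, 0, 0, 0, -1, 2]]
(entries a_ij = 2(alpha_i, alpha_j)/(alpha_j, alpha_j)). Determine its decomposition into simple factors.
A_3 ⊕ D_6

The diagram associated to this matrix has two connected components: the simple roots {alpha_1, alpha_4, alpha_6} form a chain of 3 nodes with single edges (A_3), and {alpha_2, alpha_3, alpha_5, alpha_7, alpha_8, alpha_9} form a chain of 4 nodes with a fork of two nodes at one end (D_6). A semisimple Lie algebra decomposes uniquely as the direct sum of simple ideals, one per connected component of its Dynkin diagram, so g ≅ A_3 ⊕ D_6 (dimension 15 + 66 = 81).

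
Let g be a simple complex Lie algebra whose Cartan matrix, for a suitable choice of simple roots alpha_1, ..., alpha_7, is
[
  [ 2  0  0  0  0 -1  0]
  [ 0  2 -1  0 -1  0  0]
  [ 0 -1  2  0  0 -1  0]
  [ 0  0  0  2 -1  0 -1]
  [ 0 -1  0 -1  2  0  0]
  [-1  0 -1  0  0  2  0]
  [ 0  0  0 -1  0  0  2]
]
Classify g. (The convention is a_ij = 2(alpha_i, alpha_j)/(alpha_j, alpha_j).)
A_7

The matrix has rank 7 with 2's on the diagonal. Reading the off-diagonal entries as Dynkin edges (a single edge where a_ij = a_ji = -1; a double or triple edge where a_ij * a_ji = 2 or 3), the diagram is a chain of 7 nodes with single edges (A_7). One simple-root ordering that puts it in standard form is (alpha_7, alpha_4, alpha_5, alpha_2, alpha_3, alpha_6, alpha_1). So the algebra is type A_7, i.e. sl(8).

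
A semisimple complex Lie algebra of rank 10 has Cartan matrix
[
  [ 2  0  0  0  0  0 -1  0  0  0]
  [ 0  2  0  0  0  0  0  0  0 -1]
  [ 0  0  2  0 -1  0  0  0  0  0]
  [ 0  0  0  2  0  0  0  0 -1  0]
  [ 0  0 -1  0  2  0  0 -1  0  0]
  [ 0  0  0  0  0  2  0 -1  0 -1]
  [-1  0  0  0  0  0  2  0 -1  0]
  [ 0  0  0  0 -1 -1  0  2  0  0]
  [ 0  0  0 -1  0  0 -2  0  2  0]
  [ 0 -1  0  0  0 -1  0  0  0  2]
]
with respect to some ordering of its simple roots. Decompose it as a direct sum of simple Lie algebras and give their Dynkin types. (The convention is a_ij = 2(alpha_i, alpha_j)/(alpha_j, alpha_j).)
A6 + F4

The diagram associated to this matrix has two connected components: the simple roots {alpha_2, alpha_3, alpha_5, alpha_6, alpha_8, alpha_10} form a chain of 6 nodes with single edges (A_6), and {alpha_1, alpha_4, alpha_7, alpha_9} form a chain of 4 nodes with a double edge between the middle two (F_4). A semisimple Lie algebra decomposes uniquely as the direct sum of simple ideals, one per connected component of its Dynkin diagram, so g ≅ A_6 ⊕ F_4 (dimension 48 + 52 = 100).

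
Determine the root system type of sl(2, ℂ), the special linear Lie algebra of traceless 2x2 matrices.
This is sl(2), which has dimension 2^2 - 1 = 3 and rank 2 - 1 = 1 (a Cartan subalgebra is the diagonal traceless matrices). In the classification of classical Lie algebras, the special linear algebra sl(n+1) has type A_n; here n = 1, so the Dynkin diagram is a chain of 1 nodes with single edges (A_1). Hence the type is A_1.

A_1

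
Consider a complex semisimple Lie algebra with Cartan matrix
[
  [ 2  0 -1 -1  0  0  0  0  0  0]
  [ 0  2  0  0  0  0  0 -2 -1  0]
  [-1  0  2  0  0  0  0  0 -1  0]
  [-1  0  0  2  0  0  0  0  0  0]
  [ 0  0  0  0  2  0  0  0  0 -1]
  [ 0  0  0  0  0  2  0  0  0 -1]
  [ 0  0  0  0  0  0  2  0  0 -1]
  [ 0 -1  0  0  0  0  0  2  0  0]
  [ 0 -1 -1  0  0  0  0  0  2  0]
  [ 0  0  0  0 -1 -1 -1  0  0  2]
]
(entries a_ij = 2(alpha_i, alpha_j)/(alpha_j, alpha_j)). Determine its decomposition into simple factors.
type B_6 ⊕ type D_4

The diagram associated to this matrix has two connected components: the simple roots {alpha_1, alpha_2, alpha_3, alpha_4, alpha_8, alpha_9} form a chain of 6 nodes with a double edge at one end; the terminal node there is the unique short simple root (B_6), and {alpha_5, alpha_6, alpha_7, alpha_10} form a chain of 2 nodes with a fork of two nodes at one end (D_4). A semisimple Lie algebra decomposes uniquely as the direct sum of simple ideals, one per connected component of its Dynkin diagram, so g ≅ B_6 ⊕ D_4 (dimension 78 + 28 = 106).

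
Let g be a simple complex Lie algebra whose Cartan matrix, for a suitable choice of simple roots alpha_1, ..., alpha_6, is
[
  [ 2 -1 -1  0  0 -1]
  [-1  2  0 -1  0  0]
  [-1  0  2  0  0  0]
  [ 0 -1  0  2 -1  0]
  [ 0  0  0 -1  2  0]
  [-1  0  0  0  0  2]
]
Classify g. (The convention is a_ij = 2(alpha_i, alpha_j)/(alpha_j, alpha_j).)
type D_6

The matrix has rank 6 with 2's on the diagonal. Reading the off-diagonal entries as Dynkin edges (a single edge where a_ij = a_ji = -1; a double or triple edge where a_ij * a_ji = 2 or 3), the diagram is a chain of 4 nodes with a fork of two nodes at one end (D_6). One simple-root ordering that puts it in standard form is (alpha_5, alpha_4, alpha_2, alpha_1, alpha_3, alpha_6). So the algebra is type D_6, i.e. so(12).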